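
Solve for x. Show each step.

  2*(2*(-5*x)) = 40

Step 1. [2*(2*(-5*x)) = 40] leading coefficient 2: divide by 2, so div: 2*(-5*x) = 20.
Step 2. [2*(-5*x) = 20] leading coefficient 2: divide by 2. So div: -5*x = 10.
Step 3. [-5*x = 10] -5 out front; divide by -5 ⇒ div: x = -2.

Answer: x ∈ {-2}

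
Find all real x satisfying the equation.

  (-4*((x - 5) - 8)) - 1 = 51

Step 1. [(-4*((x - 5) - 8)) - 1 = 51] 1 comes off first (add 1), so sub: -4*((x - 5) - 8) = 52.
Step 2. [-4*((x - 5) - 8) = 52] leading coefficient -4: divide by -4 ⇒ div: (x - 5) - 8 = -13.
Step 3. [(x - 5) - 8 = -13] -8 is outermost — add 8 both sides. So sub: x - 5 = -5.
Step 4. [x - 5 = -5] 5 comes off first (add 5). So sub: x = 0.

Answer: x ∈ {0}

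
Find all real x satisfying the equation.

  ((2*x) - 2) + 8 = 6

Step 1. [((2*x) - 2) + 8 = 6] the outer +8 inverts by subtracting 8, so sub: (2*x) - 2 = -2.
Step 2. [(2*x) - 2 = -2] add 2: x sits inside (… - 2) ⇒ sub: 2*x = 0.
Step 3. [2*x = 0] LHS = 2·(…); ÷2 both sides. So div: x = 0.

Answer: x ∈ {0}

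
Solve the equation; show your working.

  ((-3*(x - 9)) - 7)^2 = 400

Step 1. [((-3*(x - 9)) - 7)^2 = 400] LHS squared, RHS 400 ≥ 0: apply √ (±). So sqrt: (-3*(x - 9)) - 7 = 20 or -20.
Step 2. [(-3*(x - 9)) - 7 = 20 or -20] peel the -7: add 7 from each side. So sub: -3*(x - 9) = 27 or -13.
Step 3. [-3*(x - 9) = 27 or -13] -3 out front; divide by -3 ⇒ div: x - 9 = -9 or 13/3.
Step 4. [x - 9 = -9 or 13/3] -9 is outermost — add 9 both sides. So sub: x = 0 or 40/3.

Answer: x ∈ {0, 40/3}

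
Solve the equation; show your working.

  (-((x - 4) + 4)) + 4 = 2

Step 1. [(-((x - 4) + 4)) + 4 = 2] 4 comes off first (subtract 4), so sub: -((x - 4) + 4) = -2.
Step 2. [-((x - 4) + 4) = -2] leading − — multiply by −1, so neg: (x - 4) + 4 = 2.
Step 3. [(x - 4) + 4 = 2] the outer +4 inverts by subtracting 4 ⇒ sub: x - 4 = -2.
Step 4. [x - 4 = -2] peel the -4: add 4 from each side, so sub: x = 2.

Answer: x ∈ {2}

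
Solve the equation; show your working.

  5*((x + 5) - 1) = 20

Step 1. [5*((x + 5) - 1) = 20] LHS = 5·(…); ÷5 both sides ⇒ div: (x + 5) - 1 = 4.
Step 2. [(x + 5) - 1 = 4] 1 comes off first (add 1) ⇒ sub: x + 5 = 5.
Step 3. [x + 5 = 5] 5 comes off first (subtract 5), so sub: x = 0.

Answer: x ∈ {0}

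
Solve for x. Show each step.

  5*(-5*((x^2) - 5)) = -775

Step 1. [5*(-5*((x^2) - 5)) = -775] divide by the outer 5 ⇒ div: -5*((x^2) - 5) = -155.
Step 2. [-5*((x^2) - 5) = -155] -5 out front; divide by -5. So div: (x^2) - 5 = 31.
Step 3. [(x^2) - 5 = 31] -5 is outermost — add 5 both sides, so sub: x^2 = 36.
Step 4. [x^2 = 36] 36 ≥ 0, LHS is (·)² — take ±√, so sqrt: x = 6 or -6.

Answer: x ∈ {-6, 6}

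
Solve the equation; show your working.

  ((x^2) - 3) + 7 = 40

Step 1. [((x^2) - 3) + 7 = 40] +7 is outermost — subtract 7 both sides. So sub: (x^2) - 3 = 33.
Step 2. [(x^2) - 3 = 33] -3 is outermost — add 3 both sides ⇒ sub: x^2 = 36.
Step 3. [x^2 = 36] 36 ≥ 0, LHS is (·)² — take ±√. So sqrt: x = 6 or -6.

Answer: x ∈ {-6, 6}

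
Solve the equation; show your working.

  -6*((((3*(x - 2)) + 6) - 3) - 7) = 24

Step 1. [-6*((((3*(x - 2)) + 6) - 3) - 7) = 24] LHS = -6·(…); ÷-6 both sides, so div: (((3*(x - 2)) + 6) - 3) - 7 = -4.
Step 2. [(((3*(x - 2)) + 6) - 3) - 7 = -4] the outer -7 inverts by adding 7 ⇒ sub: ((3*(x - 2)) + 6) - 3 = 3.
Step 3. [((3*(x - 2)) + 6) - 3 = 3] peel the -3: add 3 from each side ⇒ sub: (3*(x - 2)) + 6 = 6.
Step 4. [(3*(x - 2)) + 6 = 6] the outer +6 inverts by subtracting 6, so sub: 3*(x - 2) = 0.
Step 5. [3*(x - 2) = 0] 3·(inner) — divide through by 3 ⇒ div: x - 2 = 0.
Step 6. [x - 2 = 0] 2 comes off first (add 2), so sub: x = 2.

Answer: x ∈ {2}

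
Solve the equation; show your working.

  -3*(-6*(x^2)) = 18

Step 1. [-3*(-6*(x^2)) = 18] -3 out front; divide by -3. So div: -6*(x^2) = -6.
Step 2. [-6*(x^2) = -6] -6·(inner) — divide through by -6 ⇒ div: x^2 = 1.
Step 3. [x^2 = 1] √ both sides: 1 ≥ 0 gives two branches ⇒ sqrt: x = 1 or -1.

Answer: x ∈ {-1, 1}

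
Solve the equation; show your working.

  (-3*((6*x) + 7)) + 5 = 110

Step 1. [(-3*((6*x) + 7)) + 5 = 110] peel the +5: subtract 5 from each side ⇒ sub: -3*((6*x) + 7) = 105.
Step 2. [-3*((6*x) + 7) = 105] leading coefficient -3: divide by -3, so div: (6*x) + 7 = -35.
Step 3. [(6*x) + 7 = -35] +7 is outermost — subtract 7 both sides ⇒ sub: 6*x = -42.
Step 4. [6*x = -42] leading coefficient 6: divide by 6. So div: x = -7.

Answer: x ∈ {-7}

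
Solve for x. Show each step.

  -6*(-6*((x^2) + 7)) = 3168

Step 1. [-6*(-6*((x^2) + 7)) = 3168] leading coefficient -6: divide by -6, so div: -6*((x^2) + 7) = -528.
Step 2. [-6*((x^2) + 7) = -528] -6 out front; divide by -6 ⇒ div: (x^2) + 7 = 88.
Step 3. [(x^2) + 7 = 88] the outer +7 inverts by subtracting 7. So sub: x^2 = 81.
Step 4. [x^2 = 81] LHS squared, RHS 81 ≥ 0: apply √ (±). So sqrt: x = 9 or -9.

Answer: x ∈ {-9, 9}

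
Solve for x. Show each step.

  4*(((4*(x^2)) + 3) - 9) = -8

Step 1. [4*(((4*(x^2)) + 3) - 9) = -8] 4 out front; divide by 4 ⇒ div: ((4*(x^2)) + 3) - 9 = -2.
Step 2. [((4*(x^2)) + 3) - 9 = -2] 9 comes off first (add 9), so sub: (4*(x^2)) + 3 = 7.
Step 3. [(4*(x^2)) + 3 = 7] the outer +3 inverts by subtracting 3 ⇒ sub: 4*(x^2) = 4.
Step 4. [4*(x^2) = 4] 4 out front; divide by 4. So div: x^2 = 1.
Step 5. [x^2 = 1] √ both sides: 1 ≥ 0 gives two branches, so sqrt: x = 1 or -1.

Answer: x ∈ {-1, 1}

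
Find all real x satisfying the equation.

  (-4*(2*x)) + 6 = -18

Step 1. [(-4*(2*x)) + 6 = -18] 6 comes off first (subtract 6), so sub: -4*(2*x) = -24.
Step 2. [-4*(2*x) = -24] divide by the outer -4, so div: 2*x = 6.
Step 3. [2*x = 6] 2 out front; divide by 2, so div: x = 3.

Answer: x ∈ {3}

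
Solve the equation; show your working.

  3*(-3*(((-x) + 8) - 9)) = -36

Step 1. [3*(-3*(((-x) + 8) - 9)) = -36] LHS = 3·(…); ÷3 both sides, so div: -3*(((-x) + 8) - 9) = -12.
Step 2. [-3*(((-x) + 8) - 9) = -12] leading coefficient -3: divide by -3 ⇒ div: ((-x) + 8) - 9 = 4.
Step 3. [((-x) + 8) - 9 = 4] -9 is outermost — add 9 both sides. So sub: (-x) + 8 = 13.
Step 4. [(-x) + 8 = 13] 8 comes off first (subtract 8), so sub: -x = 5.
Step 5. [-x = 5] LHS negated; negate both sides, so neg: x = -5.

Answer: x ∈ {-5}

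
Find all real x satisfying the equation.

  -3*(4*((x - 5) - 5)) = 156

Step 1. [-3*(4*((x - 5) - 5)) = 156] -3·(inner) — divide through by -3. So div: 4*((x - 5) - 5) = -52.
Step 2. [4*((x - 5) - 5) = -52] divide by the outer 4. So div: (x - 5) - 5 = -13.
Step 3. [(x - 5) - 5 = -13] the outer -5 inverts by adding 5, so sub: x - 5 = -8.
Step 4. [x - 5 = -8] the outer -5 inverts by adding 5, so sub: x = -3.

Answer: x ∈ {-3}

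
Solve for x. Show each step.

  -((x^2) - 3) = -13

Step 1. [-((x^2) - 3) = -13] flip signs both sides. So neg: (x^2) - 3 = 13.
Step 2. [(x^2) - 3 = 13] peel the -3: add 3 from each side ⇒ sub: x^2 = 16.
Step 3. [x^2 = 16] √ both sides: 16 ≥ 0 gives two branches ⇒ sqrt: x = 4 or -4.

Answer: x ∈ {-4, 4}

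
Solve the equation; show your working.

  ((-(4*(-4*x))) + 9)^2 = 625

Step 1. [((-(4*(-4*x))) + 9)^2 = 625] √ both sides: 625 ≥ 0 gives two branches. So sqrt: (-(4*(-4*x))) + 9 = 25 or -25.
Step 2. [(-(4*(-4*x))) + 9 = 25 or -25] 9 comes off first (subtract 9). So sub: -(4*(-4*x)) = 16 or -34.
Step 3. [-(4*(-4*x)) = 16 or -34] flip signs both sides, so neg: 4*(-4*x) = -16 or 34.
Step 4. [4*(-4*x) = -16 or 34] 4·(inner) — divide through by 4 ⇒ div: -4*x = -4 or 17/2.
Step 5. [-4*x = -4 or 17/2] leading coefficient -4: divide by -4 ⇒ div: x = 1 or -17/8.

Answer: x ∈ {-17/8, 1}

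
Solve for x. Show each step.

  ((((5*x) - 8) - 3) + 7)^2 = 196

Step 1. [((((5*x) - 8) - 3) + 7)^2 = 196] √ both sides: 196 ≥ 0 gives two branches ⇒ sqrt: (((5*x) - 8) - 3) + 7 = 14 or -14.
Step 2. [(((5*x) - 8) - 3) + 7 = 14 or -14] +7 is outermost — subtract 7 both sides. So sub: ((5*x) - 8) - 3 = 7 or -21.
Step 3. [((5*x) - 8) - 3 = 7 or -21] the outer -3 inverts by adding 3, so sub: (5*x) - 8 = 10 or -18.
Step 4. [(5*x) - 8 = 10 or -18] the outer -8 inverts by adding 8 ⇒ sub: 5*x = 18 or -10.
Step 5. [5*x = 18 or -10] LHS = 5·(…); ÷5 both sides, so div: x = 18/5 or -2.

Answer: x ∈ {-2, 18/5}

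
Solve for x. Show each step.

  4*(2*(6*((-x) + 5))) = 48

Step 1. [4*(2*(6*((-x) + 5))) = 48] divide by the outer 4, so div: 2*(6*((-x) + 5)) = 12.
Step 2. [2*(6*((-x) + 5)) = 12] LHS = 2·(…); ÷2 both sides. So div: 6*((-x) + 5) = 6.
Step 3. [6*((-x) + 5) = 6] leading coefficient 6: divide by 6, so div: (-x) + 5 = 1.
Step 4. [(-x) + 5 = 1] +5 is outermost — subtract 5 both sides. So sub: -x = -4.
Step 5. [-x = -4] flip signs both sides ⇒ neg: x = 4.

Answer: x ∈ {4}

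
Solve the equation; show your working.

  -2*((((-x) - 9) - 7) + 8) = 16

Step 1. [-2*((((-x) - 9) - 7) + 8) = 16] divide by the outer -2 ⇒ div: (((-x) - 9) - 7) + 8 = -8.
Step 2. [(((-x) - 9) - 7) + 8 = -8] +8 is outermost — subtract 8 both sides ⇒ sub: ((-x) - 9) - 7 = -16.
Step 3. [((-x) - 9) - 7 = -16] -7 is outermost — add 7 both sides, so sub: (-x) - 9 = -9.
Step 4. [(-x) - 9 = -9] add 9: x sits inside (… - 9). So sub: -x = 0.
Step 5. [-x = 0] leading − — multiply by −1 ⇒ neg: x = 0.

Answer: x ∈ {0}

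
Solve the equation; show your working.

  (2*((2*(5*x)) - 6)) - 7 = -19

Step 1. [(2*((2*(5*x)) - 6)) - 7 = -19] -7 is outermost — add 7 both sides, so sub: 2*((2*(5*x)) - 6) = -12.
Step 2. [2*((2*(5*x)) - 6) = -12] LHS = 2·(…); ÷2 both sides, so div: (2*(5*x)) - 6 = -6.
Step 3. [(2*(5*x)) - 6 = -6] 2 | LHS and 2 | -6: pull 2 out ⇒ factor: (5*x) - 3 = -3.
Step 4. [(5*x) - 3 = -3] 3 comes off first (add 3) ⇒ sub: 5*x = 0.
Step 5. [5*x = 0] 5·(inner) — divide through by 5 ⇒ div: x = 0.

Answer: x ∈ {0}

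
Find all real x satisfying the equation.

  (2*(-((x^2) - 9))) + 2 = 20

Step 1. [(2*(-((x^2) - 9))) + 2 = 20] 2 divides every term; factor it out. So factor: (-((x^2) - 9)) + 1 = 10.
Step 2. [(-((x^2) - 9)) + 1 = 10] peel the +1: subtract 1 from each side ⇒ sub: -((x^2) - 9) = 9.
Step 3. [-((x^2) - 9) = 9] flip signs both sides. So neg: (x^2) - 9 = -9.
Step 4. [(x^2) - 9 = -9] 9 comes off first (add 9) ⇒ sub: x^2 = 0.
Step 5. [x^2 = 0] LHS squared, RHS 0 ≥ 0: apply √ (±) ⇒ sqrt: x = 0.

Answer: x ∈ {0}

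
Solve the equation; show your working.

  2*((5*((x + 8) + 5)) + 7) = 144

Step 1. [2*((5*((x + 8) + 5)) + 7) = 144] leading coefficient 2: divide by 2, so div: (5*((x + 8) + 5)) + 7 = 72.
Step 2. [(5*((x + 8) + 5)) + 7 = 72] the outer +7 inverts by subtracting 7 ⇒ sub: 5*((x + 8) + 5) = 65.
Step 3. [5*((x + 8) + 5) = 65] divide by the outer 5. So div: (x + 8) + 5 = 13.
Step 4. [(x + 8) + 5 = 13] the outer +5 inverts by subtracting 5, so sub: x + 8 = 8.
Step 5. [x + 8 = 8] the outer +8 inverts by subtracting 8. So sub: x = 0.

Answer: x ∈ {0}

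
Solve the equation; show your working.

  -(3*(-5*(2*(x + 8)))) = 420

Step 1. [-(3*(-5*(2*(x + 8)))) = 420] leading − — multiply by −1 ⇒ neg: 3*(-5*(2*(x + 8))) = -420.
Step 2. [3*(-5*(2*(x + 8))) = -420] divide by the outer 3, so div: -5*(2*(x + 8)) = -140.
Step 3. [-5*(2*(x + 8)) = -140] divide by the outer -5 ⇒ div: 2*(x + 8) = 28.
Step 4. [2*(x + 8) = 28] 2·(inner) — divide through by 2. So div: x + 8 = 14.
Step 5. [x + 8 = 14] subtract 8: x sits inside (… + 8), so sub: x = 6.

Answer: x ∈ {6}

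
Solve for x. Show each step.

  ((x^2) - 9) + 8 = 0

Step 1. [((x^2) - 9) + 8 = 0] the outer +8 inverts by subtracting 8. So sub: (x^2) - 9 = -8.
Step 2. [(x^2) - 9 = -8] 9 comes off first (add 9) ⇒ sub: x^2 = 1.
Step 3. [x^2 = 1] √ both sides: 1 ≥ 0 gives two branches. So sqrt: x = 1 or -1.

Answer: x ∈ {-1, 1}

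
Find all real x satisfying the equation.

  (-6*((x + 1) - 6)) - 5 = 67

Step 1. [(-6*((x + 1) - 6)) - 5 = 67] add 5: x sits inside (… - 5). So sub: -6*((x + 1) - 6) = 72.
Step 2. [-6*((x + 1) - 6) = 72] LHS = -6·(…); ÷-6 both sides. So div: (x + 1) - 6 = -12.
Step 3. [(x + 1) - 6 = -12] -6 is outermost — add 6 both sides ⇒ sub: x + 1 = -6.
Step 4. [x + 1 = -6] peel the +1: subtract 1 from each side ⇒ sub: x = -7.

Answer: x ∈ {-7}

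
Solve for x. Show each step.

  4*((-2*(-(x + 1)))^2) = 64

Step 1. [4*((-2*(-(x + 1)))^2) = 64] 4·(inner) — divide through by 4, so div: (-2*(-(x + 1)))^2 = 16.
Step 2. [(-2*(-(x + 1)))^2 = 16] 16 ≥ 0, LHS is (·)² — take ±√. So sqrt: -2*(-(x + 1)) = 4 or -4.
Step 3. [-2*(-(x + 1)) = 4 or -4] divide by the outer -2. So div: -(x + 1) = -2 or 2.
Step 4. [-(x + 1) = -2 or 2] LHS negated; negate both sides ⇒ neg: x + 1 = 2 or -2.
Step 5. [x + 1 = 2 or -2] the outer +1 inverts by subtracting 1, so sub: x = 1 or -3.

Answer: x ∈ {-3, 1}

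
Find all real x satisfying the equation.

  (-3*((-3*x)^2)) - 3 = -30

Step 1. [(-3*((-3*x)^2)) - 3 = -30] common factor -3 (LHS and -30) — divide through, so factor: ((-3*x)^2) + 1 = 10.
Step 2. [((-3*x)^2) + 1 = 10] the outer +1 inverts by subtracting 1, so sub: (-3*x)^2 = 9.
Step 3. [(-3*x)^2 = 9] 9 ≥ 0, LHS is (·)² — take ±√ ⇒ sqrt: -3*x = 3 or -3.
Step 4. [-3*x = 3 or -3] -3·(inner) — divide through by -3 ⇒ div: x = -1 or 1.

Answer: x ∈ {-1, 1}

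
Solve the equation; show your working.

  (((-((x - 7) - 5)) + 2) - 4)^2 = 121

Step 1. [(((-((x - 7) - 5)) + 2) - 4)^2 = 121] LHS squared, RHS 121 ≥ 0: apply √ (±) ⇒ sqrt: ((-((x - 7) - 5)) + 2) - 4 = 11 or -11.
Step 2. [((-((x - 7) - 5)) + 2) - 4 = 11 or -11] peel the -4: add 4 from each side, so sub: (-((x - 7) - 5)) + 2 = 15 or -7.
Step 3. [(-((x - 7) - 5)) + 2 = 15 or -7] the outer +2 inverts by subtracting 2, so sub: -((x - 7) - 5) = 13 or -9.
Step 4. [-((x - 7) - 5) = 13 or -9] leading − — multiply by −1, so neg: (x - 7) - 5 = -13 or 9.
Step 5. [(x - 7) - 5 = -13 or 9] peel the -5: add 5 from each side. So sub: x - 7 = -8 or 14.
Step 6. [x - 7 = -8 or 14] -7 is outermost — add 7 both sides. So sub: x = -1 or 21.

Answer: x ∈ {-1, 21}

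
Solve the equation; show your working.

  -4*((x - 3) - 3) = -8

Step 1. [-4*((x - 3) - 3) = -8] leading coefficient -4: divide by -4. So div: (x - 3) - 3 = 2.
Step 2. [(x - 3) - 3 = 2] the outer -3 inverts by adding 3. So sub: x - 3 = 5.
Step 3. [x - 3 = 5] the outer -3 inverts by adding 3 ⇒ sub: x = 8.

Answer: x ∈ {8}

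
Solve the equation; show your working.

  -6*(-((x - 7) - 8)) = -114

Step 1. [-6*(-((x - 7) - 8)) = -114] -6 out front; divide by -6, so div: -((x - 7) - 8) = 19.
Step 2. [-((x - 7) - 8) = 19] leading − — multiply by −1. So neg: (x - 7) - 8 = -19.
Step 3. [(x - 7) - 8 = -19] 8 comes off first (add 8), so sub: x - 7 = -11.
Step 4. [x - 7 = -11] peel the -7: add 7 from each side ⇒ sub: x = -4.

Answer: x ∈ {-4}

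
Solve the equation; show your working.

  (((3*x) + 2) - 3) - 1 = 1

Step 1. [(((3*x) + 2) - 3) - 1 = 1] -1 is outermost — add 1 both sides, so sub: ((3*x) + 2) - 3 = 2.
Step 2. [((3*x) + 2) - 3 = 2] the outer -3 inverts by adding 3. So sub: (3*x) + 2 = 5.
Step 3. [(3*x) + 2 = 5] 2 comes off first (subtract 2), so sub: 3*x = 3.
Step 4. [3*x = 3] leading coefficient 3: divide by 3. So div: x = 1.

Answer: x ∈ {1}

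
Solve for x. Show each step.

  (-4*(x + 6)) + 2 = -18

Step 1. [(-4*(x + 6)) + 2 = -18] peel the +2: subtract 2 from each side. So sub: -4*(x + 6) = -20.
Step 2. [-4*(x + 6) = -20] divide by the outer -4 ⇒ div: x + 6 = 5.
Step 3. [x + 6 = 5] the outer +6 inverts by subtracting 6 ⇒ sub: x = -1.

Answer: x ∈ {-1}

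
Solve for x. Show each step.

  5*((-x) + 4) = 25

Step 1. [5*((-x) + 4) = 25] 5·(inner) — divide through by 5, so div: (-x) + 4 = 5.
Step 2. [(-x) + 4 = 5] subtract 4: x sits inside (… + 4). So sub: -x = 1.
Step 3. [-x = 1] flip signs both sides. So neg: x = -1.

Answer: x ∈ {-1}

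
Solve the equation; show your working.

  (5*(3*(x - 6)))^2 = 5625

Step 1. [(5*(3*(x - 6)))^2 = 5625] LHS squared, RHS 5625 ≥ 0: apply √ (±), so sqrt: 5*(3*(x - 6)) = 75 or -75.
Step 2. [5*(3*(x - 6)) = 75 or -75] divide by the outer 5, so div: 3*(x - 6) = 15 or -15.
Step 3. [3*(x - 6) = 15 or -15] LHS = 3·(…); ÷3 both sides ⇒ div: x - 6 = 5 or -5.
Step 4. [x - 6 = 5 or -5] 6 comes off first (add 6), so sub: x = 11 or 1.

Answer: x ∈ {1, 11}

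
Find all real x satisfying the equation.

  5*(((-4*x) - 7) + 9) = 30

Step 1. [5*(((-4*x) - 7) + 9) = 30] 5·(inner) — divide through by 5 ⇒ div: ((-4*x) - 7) + 9 = 6.
Step 2. [((-4*x) - 7) + 9 = 6] the outer +9 inverts by subtracting 9, so sub: (-4*x) - 7 = -3.
Step 3. [(-4*x) - 7 = -3] 7 comes off first (add 7). So sub: -4*x = 4.
Step 4. [-4*x = 4] divide by the outer -4, so div: x = -1.

Answer: x ∈ {-1}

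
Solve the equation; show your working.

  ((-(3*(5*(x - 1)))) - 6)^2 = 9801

Step 1. [((-(3*(5*(x - 1)))) - 6)^2 = 9801] √ both sides: 9801 ≥ 0 gives two branches ⇒ sqrt: (-(3*(5*(x - 1)))) - 6 = 99 or -99.
Step 2. [(-(3*(5*(x - 1)))) - 6 = 99 or -99] -6 is outermost — add 6 both sides. So sub: -(3*(5*(x - 1))) = 105 or -93.
Step 3. [-(3*(5*(x - 1))) = 105 or -93] LHS negated; negate both sides, so neg: 3*(5*(x - 1)) = -105 or 93.
Step 4. [3*(5*(x - 1)) = -105 or 93] 3 out front; divide by 3 ⇒ div: 5*(x - 1) = -35 or 31.
Step 5. [5*(x - 1) = -35 or 31] 5·(inner) — divide through by 5. So div: x - 1 = -7 or 31/5.
Step 6. [x - 1 = -7 or 31/5] the outer -1 inverts by adding 1. So sub: x = -6 or 36/5.

Answer: x ∈ {-6, 36/5}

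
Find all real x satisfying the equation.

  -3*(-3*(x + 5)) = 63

Step 1. [-3*(-3*(x + 5)) = 63] leading coefficient -3: divide by -3. So div: -3*(x + 5) = -21.
Step 2. [-3*(x + 5) = -21] divide by the outer -3. So div: x + 5 = 7.
Step 3. [x + 5 = 7] subtract 5: x sits inside (… + 5) ⇒ sub: x = 2.

Answer: x ∈ {2}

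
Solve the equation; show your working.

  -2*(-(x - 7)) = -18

Step 1. [-2*(-(x - 7)) = -18] leading coefficient -2: divide by -2. So div: -(x - 7) = 9.
Step 2. [-(x - 7) = 9] LHS negated; negate both sides, so neg: x - 7 = -9.
Step 3. [x - 7 = -9] -7 is outermost — add 7 both sides. So sub: x = -2.

Answer: x ∈ {-2}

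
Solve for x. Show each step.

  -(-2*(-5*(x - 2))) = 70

Step 1. [-(-2*(-5*(x - 2))) = 70] flip signs both sides ⇒ neg: -2*(-5*(x - 2)) = -70.
Step 2. [-2*(-5*(x - 2)) = -70] LHS = -2·(…); ÷-2 both sides, so div: -5*(x - 2) = 35.
Step 3. [-5*(x - 2) = 35] leading coefficient -5: divide by -5. So div: x - 2 = -7.
Step 4. [x - 2 = -7] -2 is outermost — add 2 both sides, so sub: x = -5.

Answer: x ∈ {-5}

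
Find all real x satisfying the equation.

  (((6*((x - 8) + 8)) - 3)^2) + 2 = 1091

Step 1. [(((6*((x - 8) + 8)) - 3)^2) + 2 = 1091] peel the +2: subtract 2 from each side, so sub: ((6*((x - 8) + 8)) - 3)^2 = 1089.
Step 2. [((6*((x - 8) + 8)) - 3)^2 = 1089] 1089 ≥ 0, LHS is (·)² — take ±√, so sqrt: (6*((x - 8) + 8)) - 3 = 33 or -33.
Step 3. [(6*((x - 8) + 8)) - 3 = 33 or -33] add 3: x sits inside (… - 3). So sub: 6*((x - 8) + 8) = 36 or -30.
Step 4. [6*((x - 8) + 8) = 36 or -30] LHS = 6·(…); ÷6 both sides, so div: (x - 8) + 8 = 6 or -5.
Step 5. [(x - 8) + 8 = 6 or -5] +8 is outermost — subtract 8 both sides. So sub: x - 8 = -2 or -13.
Step 6. [x - 8 = -2 or -13] add 8: x sits inside (… - 8), so sub: x = 6 or -5.

Answer: x ∈ {-5, 6}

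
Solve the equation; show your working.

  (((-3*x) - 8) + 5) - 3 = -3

Step 1. [(((-3*x) - 8) + 5) - 3 = -3] 3 comes off first (add 3), so sub: ((-3*x) - 8) + 5 = 0.
Step 2. [((-3*x) - 8) + 5 = 0] peel the +5: subtract 5 from each side ⇒ sub: (-3*x) - 8 = -5.
Step 3. [(-3*x) - 8 = -5] peel the -8: add 8 from each side ⇒ sub: -3*x = 3.
Step 4. [-3*x = 3] -3 out front; divide by -3, so div: x = -1.

Answer: x ∈ {-1}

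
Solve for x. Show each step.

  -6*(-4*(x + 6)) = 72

Step 1. [-6*(-4*(x + 6)) = 72] LHS = -6·(…); ÷-6 both sides, so div: -4*(x + 6) = -12.
Step 2. [-4*(x + 6) = -12] -4·(inner) — divide through by -4 ⇒ div: x + 6 = 3.
Step 3. [x + 6 = 3] 6 comes off first (subtract 6) ⇒ sub: x = -3.

Answer: x ∈ {-3}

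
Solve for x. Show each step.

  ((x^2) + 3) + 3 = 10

Step 1. [((x^2) + 3) + 3 = 10] 3 comes off first (subtract 3). So sub: (x^2) + 3 = 7.
Step 2. [(x^2) + 3 = 7] +3 is outermost — subtract 3 both sides ⇒ sub: x^2 = 4.
Step 3. [x^2 = 4] √ both sides: 4 ≥ 0 gives two branches ⇒ sqrt: x = 2 or -2.

Answer: x ∈ {-2, 2}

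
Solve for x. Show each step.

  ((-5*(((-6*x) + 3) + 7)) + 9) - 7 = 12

Step 1. [((-5*(((-6*x) + 3) + 7)) + 9) - 7 = 12] -7 is outermost — add 7 both sides ⇒ sub: (-5*(((-6*x) + 3) + 7)) + 9 = 19.
Step 2. [(-5*(((-6*x) + 3) + 7)) + 9 = 19] +9 is outermost — subtract 9 both sides ⇒ sub: -5*(((-6*x) + 3) + 7) = 10.
Step 3. [-5*(((-6*x) + 3) + 7) = 10] LHS = -5·(…); ÷-5 both sides. So div: ((-6*x) + 3) + 7 = -2.
Step 4. [((-6*x) + 3) + 7 = -2] subtract 7: x sits inside (… + 7) ⇒ sub: (-6*x) + 3 = -9.
Step 5. [(-6*x) + 3 = -9] peel the +3: subtract 3 from each side ⇒ sub: -6*x = -12.
Step 6. [-6*x = -12] leading coefficient -6: divide by -6 ⇒ div: x = 2.

Answer: x ∈ {2}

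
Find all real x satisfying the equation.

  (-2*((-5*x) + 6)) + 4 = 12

Step 1. [(-2*((-5*x) + 6)) + 4 = 12] +4 is outermost — subtract 4 both sides, so sub: -2*((-5*x) + 6) = 8.
Step 2. [-2*((-5*x) + 6) = 8] -2 out front; divide by -2 ⇒ div: (-5*x) + 6 = -4.
Step 3. [(-5*x) + 6 = -4] peel the +6: subtract 6 from each side, so sub: -5*x = -10.
Step 4. [-5*x = -10] -5 out front; divide by -5 ⇒ div: x = 2.

Answer: x ∈ {2}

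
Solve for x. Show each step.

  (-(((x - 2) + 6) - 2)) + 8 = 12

Step 1. [(-(((x - 2) + 6) - 2)) + 8 = 12] 8 comes off first (subtract 8) ⇒ sub: -(((x - 2) + 6) - 2) = 4.
Step 2. [-(((x - 2) + 6) - 2) = 4] LHS negated; negate both sides. So neg: ((x - 2) + 6) - 2 = -4.
Step 3. [((x - 2) + 6) - 2 = -4] add 2: x sits inside (… - 2). So sub: (x - 2) + 6 = -2.
Step 4. [(x - 2) + 6 = -2] 6 comes off first (subtract 6). So sub: x - 2 = -8.
Step 5. [x - 2 = -8] the outer -2 inverts by adding 2. So sub: x = -6.

Answer: x ∈ {-6}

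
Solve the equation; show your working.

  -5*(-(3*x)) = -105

Step 1. [-5*(-(3*x)) = -105] -5·(inner) — divide through by -5. So div: -(3*x) = 21.
Step 2. [-(3*x) = 21] leading − — multiply by −1, so neg: 3*x = -21.
Step 3. [3*x = -21] 3 out front; divide by 3 ⇒ div: x = -7.

Answer: x ∈ {-7}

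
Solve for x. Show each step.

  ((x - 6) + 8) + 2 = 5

Step 1. [((x - 6) + 8) + 2 = 5] subtract 2: x sits inside (… + 2). So sub: (x - 6) + 8 = 3.
Step 2. [(x - 6) + 8 = 3] 8 comes off first (subtract 8), so sub: x - 6 = -5.
Step 3. [x - 6 = -5] peel the -6: add 6 from each side, so sub: x = 1.

Answer: x ∈ {1}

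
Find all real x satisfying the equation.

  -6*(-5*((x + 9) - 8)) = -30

Step 1. [-6*(-5*((x + 9) - 8)) = -30] leading coefficient -6: divide by -6 ⇒ div: -5*((x + 9) - 8) = 5.
Step 2. [-5*((x + 9) - 8) = 5] leading coefficient -5: divide by -5 ⇒ div: (x + 9) - 8 = -1.
Step 3. [(x + 9) - 8 = -1] add 8: x sits inside (… - 8). So sub: x + 9 = 7.
Step 4. [x + 9 = 7] +9 is outermost — subtract 9 both sides ⇒ sub: x = -2.

Answer: x ∈ {-2}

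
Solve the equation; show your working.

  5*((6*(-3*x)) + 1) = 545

Step 1. [5*((6*(-3*x)) + 1) = 545] 5 out front; divide by 5. So div: (6*(-3*x)) + 1 = 109.
Step 2. [(6*(-3*x)) + 1 = 109] peel the +1: subtract 1 from each side, so sub: 6*(-3*x) = 108.
Step 3. [6*(-3*x) = 108] divide by the outer 6 ⇒ div: -3*x = 18.
Step 4. [-3*x = 18] -3·(inner) — divide through by -3 ⇒ div: x = -6.

Answer: x ∈ {-6}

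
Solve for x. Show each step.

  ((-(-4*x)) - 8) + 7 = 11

Step 1. [((-(-4*x)) - 8) + 7 = 11] the outer +7 inverts by subtracting 7. So sub: (-(-4*x)) - 8 = 4.
Step 2. [(-(-4*x)) - 8 = 4] -8 is outermost — add 8 both sides ⇒ sub: -(-4*x) = 12.
Step 3. [-(-4*x) = 12] leading − — multiply by −1 ⇒ neg: -4*x = -12.
Step 4. [-4*x = -12] leading coefficient -4: divide by -4. So div: x = 3.

Answer: x ∈ {3}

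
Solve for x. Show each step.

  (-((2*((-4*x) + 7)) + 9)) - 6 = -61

Step 1. [(-((2*((-4*x) + 7)) + 9)) - 6 = -61] the outer -6 inverts by adding 6. So sub: -((2*((-4*x) + 7)) + 9) = -55.
Step 2. [-((2*((-4*x) + 7)) + 9) = -55] leading − — multiply by −1 ⇒ neg: (2*((-4*x) + 7)) + 9 = 55.
Step 3. [(2*((-4*x) + 7)) + 9 = 55] the outer +9 inverts by subtracting 9, so sub: 2*((-4*x) + 7) = 46.
Step 4. [2*((-4*x) + 7) = 46] LHS = 2·(…); ÷2 both sides, so div: (-4*x) + 7 = 23.
Step 5. [(-4*x) + 7 = 23] +7 is outermost — subtract 7 both sides, so sub: -4*x = 16.
Step 6. [-4*x = 16] leading coefficient -4: divide by -4. So div: x = -4.

Answer: x ∈ {-4}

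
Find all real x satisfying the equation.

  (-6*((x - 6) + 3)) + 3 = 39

Step 1. [(-6*((x - 6) + 3)) + 3 = 39] +3 is outermost — subtract 3 both sides. So sub: -6*((x - 6) + 3) = 36.
Step 2. [-6*((x - 6) + 3) = 36] -6 out front; divide by -6 ⇒ div: (x - 6) + 3 = -6.
Step 3. [(x - 6) + 3 = -6] the outer +3 inverts by subtracting 3 ⇒ sub: x - 6 = -9.
Step 4. [x - 6 = -9] the outer -6 inverts by adding 6, so sub: x = -3.

Answer: x ∈ {-3}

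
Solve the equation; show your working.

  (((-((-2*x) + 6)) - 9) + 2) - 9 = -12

Step 1. [(((-((-2*x) + 6)) - 9) + 2) - 9 = -12] add 9: x sits inside (… - 9). So sub: ((-((-2*x) + 6)) - 9) + 2 = -3.
Step 2. [((-((-2*x) + 6)) - 9) + 2 = -3] peel the +2: subtract 2 from each side. So sub: (-((-2*x) + 6)) - 9 = -5.
Step 3. [(-((-2*x) + 6)) - 9 = -5] peel the -9: add 9 from each side. So sub: -((-2*x) + 6) = 4.
Step 4. [-((-2*x) + 6) = 4] LHS negated; negate both sides. So neg: (-2*x) + 6 = -4.
Step 5. [(-2*x) + 6 = -4] peel the +6: subtract 6 from each side ⇒ sub: -2*x = -10.
Step 6. [-2*x = -10] -2 out front; divide by -2 ⇒ div: x = 5.

Answer: x ∈ {5}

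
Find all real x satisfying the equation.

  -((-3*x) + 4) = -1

Step 1. [-((-3*x) + 4) = -1] flip signs both sides, so neg: (-3*x) + 4 = 1.
Step 2. [(-3*x) + 4 = 1] subtract 4: x sits inside (… + 4). So sub: -3*x = -3.
Step 3. [-3*x = -3] LHS = -3·(…); ÷-3 both sides, so div: x = 1.

Answer: x ∈ {1}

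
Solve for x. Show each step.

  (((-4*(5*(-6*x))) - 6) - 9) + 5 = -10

Step 1. [(((-4*(5*(-6*x))) - 6) - 9) + 5 = -10] peel the +5: subtract 5 from each side ⇒ sub: ((-4*(5*(-6*x))) - 6) - 9 = -15.
Step 2. [((-4*(5*(-6*x))) - 6) - 9 = -15] peel the -9: add 9 from each side. So sub: (-4*(5*(-6*x))) - 6 = -6.
Step 3. [(-4*(5*(-6*x))) - 6 = -6] -6 is outermost — add 6 both sides ⇒ sub: -4*(5*(-6*x)) = 0.
Step 4. [-4*(5*(-6*x)) = 0] -4·(inner) — divide through by -4, so div: 5*(-6*x) = 0.
Step 5. [5*(-6*x) = 0] LHS = 5·(…); ÷5 both sides, so div: -6*x = 0.
Step 6. [-6*x = 0] divide by the outer -6 ⇒ div: x = 0.

Answer: x ∈ {0}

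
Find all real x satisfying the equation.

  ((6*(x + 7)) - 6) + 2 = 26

Step 1. [((6*(x + 7)) - 6) + 2 = 26] 2 comes off first (subtract 2) ⇒ sub: (6*(x + 7)) - 6 = 24.
Step 2. [(6*(x + 7)) - 6 = 24] common factor 6 (LHS and 24) — divide through. So factor: (x + 7) - 1 = 4.
Step 3. [(x + 7) - 1 = 4] -1 is outermost — add 1 both sides. So sub: x + 7 = 5.
Step 4. [x + 7 = 5] peel the +7: subtract 7 from each side, so sub: x = -2.

Answer: x ∈ {-2}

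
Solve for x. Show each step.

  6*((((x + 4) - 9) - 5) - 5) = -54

Step 1. [6*((((x + 4) - 9) - 5) - 5) = -54] 6·(inner) — divide through by 6 ⇒ div: (((x + 4) - 9) - 5) - 5 = -9.
Step 2. [(((x + 4) - 9) - 5) - 5 = -9] the outer -5 inverts by adding 5, so sub: ((x + 4) - 9) - 5 = -4.
Step 3. [((x + 4) - 9) - 5 = -4] add 5: x sits inside (… - 5) ⇒ sub: (x + 4) - 9 = 1.
Step 4. [(x + 4) - 9 = 1] the outer -9 inverts by adding 9 ⇒ sub: x + 4 = 10.
Step 5. [x + 4 = 10] 4 comes off first (subtract 4), so sub: x = 6.

Answer: x ∈ {6}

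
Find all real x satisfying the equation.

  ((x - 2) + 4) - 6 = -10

Step 1. [((x - 2) + 4) - 6 = -10] the outer -6 inverts by adding 6 ⇒ sub: (x - 2) + 4 = -4.
Step 2. [(x - 2) + 4 = -4] peel the +4: subtract 4 from each side. So sub: x - 2 = -8.
Step 3. [x - 2 = -8] the outer -2 inverts by adding 2. So sub: x = -6.

Answer: x ∈ {-6}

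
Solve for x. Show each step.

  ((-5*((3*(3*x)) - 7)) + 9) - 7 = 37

Step 1. [((-5*((3*(3*x)) - 7)) + 9) - 7 = 37] add 7: x sits inside (… - 7) ⇒ sub: (-5*((3*(3*x)) - 7)) + 9 = 44.
Step 2. [(-5*((3*(3*x)) - 7)) + 9 = 44] subtract 9: x sits inside (… + 9), so sub: -5*((3*(3*x)) - 7) = 35.
Step 3. [-5*((3*(3*x)) - 7) = 35] -5 out front; divide by -5. So div: (3*(3*x)) - 7 = -7.
Step 4. [(3*(3*x)) - 7 = -7] add 7: x sits inside (… - 7). So sub: 3*(3*x) = 0.
Step 5. [3*(3*x) = 0] leading coefficient 3: divide by 3 ⇒ div: 3*x = 0.
Step 6. [3*x = 0] 3 out front; divide by 3 ⇒ div: x = 0.

Answer: x ∈ {0}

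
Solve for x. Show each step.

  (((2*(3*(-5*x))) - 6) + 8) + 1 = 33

Step 1. [(((2*(3*(-5*x))) - 6) + 8) + 1 = 33] the outer +1 inverts by subtracting 1. So sub: ((2*(3*(-5*x))) - 6) + 8 = 32.
Step 2. [((2*(3*(-5*x))) - 6) + 8 = 32] peel the +8: subtract 8 from each side. So sub: (2*(3*(-5*x))) - 6 = 24.
Step 3. [(2*(3*(-5*x))) - 6 = 24] add 6: x sits inside (… - 6). So sub: 2*(3*(-5*x)) = 30.
Step 4. [2*(3*(-5*x)) = 30] 2·(inner) — divide through by 2. So div: 3*(-5*x) = 15.
Step 5. [3*(-5*x) = 15] LHS = 3·(…); ÷3 both sides, so div: -5*x = 5.
Step 6. [-5*x = 5] -5·(inner) — divide through by -5, so div: x = -1.

Answer: x ∈ {-1}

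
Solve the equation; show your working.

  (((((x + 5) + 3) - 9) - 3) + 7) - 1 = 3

Step 1. [(((((x + 5) + 3) - 9) - 3) + 7) - 1 = 3] the outer -1 inverts by adding 1 ⇒ sub: ((((x + 5) + 3) - 9) - 3) + 7 = 4.
Step 2. [((((x + 5) + 3) - 9) - 3) + 7 = 4] the outer +7 inverts by subtracting 7 ⇒ sub: (((x + 5) + 3) - 9) - 3 = -3.
Step 3. [(((x + 5) + 3) - 9) - 3 = -3] 3 comes off first (add 3) ⇒ sub: ((x + 5) + 3) - 9 = 0.
Step 4. [((x + 5) + 3) - 9 = 0] the outer -9 inverts by adding 9 ⇒ sub: (x + 5) + 3 = 9.
Step 5. [(x + 5) + 3 = 9] subtract 3: x sits inside (… + 3), so sub: x + 5 = 6.
Step 6. [x + 5 = 6] the outer +5 inverts by subtracting 5, so sub: x = 1.

Answer: x ∈ {1}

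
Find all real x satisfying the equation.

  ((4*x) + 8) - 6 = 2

Step 1. [((4*x) + 8) - 6 = 2] -6 is outermost — add 6 both sides. So sub: (4*x) + 8 = 8.
Step 2. [(4*x) + 8 = 8] 4 | LHS and 4 | 8: pull 4 out. So factor: x + 2 = 2.
Step 3. [x + 2 = 2] +2 is outermost — subtract 2 both sides. So sub: x = 0.

Answer: x ∈ {0}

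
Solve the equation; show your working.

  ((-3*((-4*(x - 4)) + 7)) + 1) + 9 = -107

Step 1. [((-3*((-4*(x - 4)) + 7)) + 1) + 9 = -107] the outer +9 inverts by subtracting 9, so sub: (-3*((-4*(x - 4)) + 7)) + 1 = -116.
Step 2. [(-3*((-4*(x - 4)) + 7)) + 1 = -116] the outer +1 inverts by subtracting 1, so sub: -3*((-4*(x - 4)) + 7) = -117.
Step 3. [-3*((-4*(x - 4)) + 7) = -117] leading coefficient -3: divide by -3 ⇒ div: (-4*(x - 4)) + 7 = 39.
Step 4. [(-4*(x - 4)) + 7 = 39] subtract 7: x sits inside (… + 7), so sub: -4*(x - 4) = 32.
Step 5. [-4*(x - 4) = 32] -4·(inner) — divide through by -4, so div: x - 4 = -8.
Step 6. [x - 4 = -8] add 4: x sits inside (… - 4). So sub: x = -4.

Answer: x ∈ {-4}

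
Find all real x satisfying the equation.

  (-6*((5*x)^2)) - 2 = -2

Step 1. [(-6*((5*x)^2)) - 2 = -2] the outer -2 inverts by adding 2, so sub: -6*((5*x)^2) = 0.
Step 2. [-6*((5*x)^2) = 0] LHS = -6·(…); ÷-6 both sides ⇒ div: (5*x)^2 = 0.
Step 3. [(5*x)^2 = 0] √ both sides: 0 ≥ 0 gives two branches ⇒ sqrt: 5*x = 0.
Step 4. [5*x = 0] 5·(inner) — divide through by 5, so div: x = 0.

Answer: x ∈ {0}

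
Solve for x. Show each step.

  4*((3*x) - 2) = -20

Step 1. [4*((3*x) - 2) = -20] LHS = 4·(…); ÷4 both sides. So div: (3*x) - 2 = -5.
Step 2. [(3*x) - 2 = -5] add 2: x sits inside (… - 2). So sub: 3*x = -3.
Step 3. [3*x = -3] 3·(inner) — divide through by 3, so div: x = -1.

Answer: x ∈ {-1}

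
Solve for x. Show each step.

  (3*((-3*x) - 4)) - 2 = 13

Step 1. [(3*((-3*x) - 4)) - 2 = 13] peel the -2: add 2 from each side. So sub: 3*((-3*x) - 4) = 15.
Step 2. [3*((-3*x) - 4) = 15] 3·(inner) — divide through by 3, so div: (-3*x) - 4 = 5.
Step 3. [(-3*x) - 4 = 5] peel the -4: add 4 from each side. So sub: -3*x = 9.
Step 4. [-3*x = 9] LHS = -3·(…); ÷-3 both sides ⇒ div: x = -3.

Answer: x ∈ {-3}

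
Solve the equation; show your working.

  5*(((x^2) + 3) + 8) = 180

Step 1. [5*(((x^2) + 3) + 8) = 180] leading coefficient 5: divide by 5 ⇒ div: ((x^2) + 3) + 8 = 36.
Step 2. [((x^2) + 3) + 8 = 36] peel the +8: subtract 8 from each side. So sub: (x^2) + 3 = 28.
Step 3. [(x^2) + 3 = 28] peel the +3: subtract 3 from each side. So sub: x^2 = 25.
Step 4. [x^2 = 25] √ both sides: 25 ≥ 0 gives two branches ⇒ sqrt: x = 5 or -5.

Answer: x ∈ {-5, 5}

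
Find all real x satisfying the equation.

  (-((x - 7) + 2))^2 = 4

Step 1. [(-((x - 7) + 2))^2 = 4] 4 ≥ 0, LHS is (·)² — take ±√ ⇒ sqrt: -((x - 7) + 2) = 2 or -2.
Step 2. [-((x - 7) + 2) = 2 or -2] LHS negated; negate both sides. So neg: (x - 7) + 2 = -2 or 2.
Step 3. [(x - 7) + 2 = -2 or 2] the outer +2 inverts by subtracting 2, so sub: x - 7 = -4 or 0.
Step 4. [x - 7 = -4 or 0] -7 is outermost — add 7 both sides ⇒ sub: x = 3 or 7.

Answer: x ∈ {3, 7}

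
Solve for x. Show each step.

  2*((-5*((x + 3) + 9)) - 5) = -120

Step 1. [2*((-5*((x + 3) + 9)) - 5) = -120] 2 out front; divide by 2, so div: (-5*((x + 3) + 9)) - 5 = -60.
Step 2. [(-5*((x + 3) + 9)) - 5 = -60] -5 is outermost — add 5 both sides. So sub: -5*((x + 3) + 9) = -55.
Step 3. [-5*((x + 3) + 9) = -55] -5 out front; divide by -5, so div: (x + 3) + 9 = 11.
Step 4. [(x + 3) + 9 = 11] subtract 9: x sits inside (… + 9), so sub: x + 3 = 2.
Step 5. [x + 3 = 2] 3 comes off first (subtract 3), so sub: x = -1.

Answer: x ∈ {-1}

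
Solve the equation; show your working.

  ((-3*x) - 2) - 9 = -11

Step 1. [((-3*x) - 2) - 9 = -11] 9 comes off first (add 9), so sub: (-3*x) - 2 = -2.
Step 2. [(-3*x) - 2 = -2] -2 is outermost — add 2 both sides, so sub: -3*x = 0.
Step 3. [-3*x = 0] divide by the outer -3 ⇒ div: x = 0.

Answer: x ∈ {0}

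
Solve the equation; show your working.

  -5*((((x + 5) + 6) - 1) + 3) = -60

Step 1. [-5*((((x + 5) + 6) - 1) + 3) = -60] divide by the outer -5, so div: (((x + 5) + 6) - 1) + 3 = 12.
Step 2. [(((x + 5) + 6) - 1) + 3 = 12] 3 comes off first (subtract 3) ⇒ sub: ((x + 5) + 6) - 1 = 9.
Step 3. [((x + 5) + 6) - 1 = 9] peel the -1: add 1 from each side ⇒ sub: (x + 5) + 6 = 10.
Step 4. [(x + 5) + 6 = 10] peel the +6: subtract 6 from each side. So sub: x + 5 = 4.
Step 5. [x + 5 = 4] the outer +5 inverts by subtracting 5 ⇒ sub: x = -1.

Answer: x ∈ {-1}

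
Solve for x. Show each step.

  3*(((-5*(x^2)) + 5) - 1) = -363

Step 1. [3*(((-5*(x^2)) + 5) - 1) = -363] divide by the outer 3. So div: ((-5*(x^2)) + 5) - 1 = -121.
Step 2. [((-5*(x^2)) + 5) - 1 = -121] -1 is outermost — add 1 both sides. So sub: (-5*(x^2)) + 5 = -120.
Step 3. [(-5*(x^2)) + 5 = -120] +5 is outermost — subtract 5 both sides ⇒ sub: -5*(x^2) = -125.
Step 4. [-5*(x^2) = -125] -5 out front; divide by -5, so div: x^2 = 25.
Step 5. [x^2 = 25] √ both sides: 25 ≥ 0 gives two branches. So sqrt: x = 5 or -5.

Answer: x ∈ {-5, 5}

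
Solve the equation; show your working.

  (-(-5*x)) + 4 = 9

Step 1. [(-(-5*x)) + 4 = 9] the outer +4 inverts by subtracting 4. So sub: -(-5*x) = 5.
Step 2. [-(-5*x) = 5] LHS negated; negate both sides. So neg: -5*x = -5.
Step 3. [-5*x = -5] -5·(inner) — divide through by -5. So div: x = 1.

Answer: x ∈ {1}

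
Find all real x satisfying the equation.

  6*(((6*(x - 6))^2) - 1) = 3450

Step 1. [6*(((6*(x - 6))^2) - 1) = 3450] 6·(inner) — divide through by 6 ⇒ div: ((6*(x - 6))^2) - 1 = 575.
Step 2. [((6*(x - 6))^2) - 1 = 575] peel the -1: add 1 from each side ⇒ sub: (6*(x - 6))^2 = 576.
Step 3. [(6*(x - 6))^2 = 576] 576 ≥ 0, LHS is (·)² — take ±√ ⇒ sqrt: 6*(x - 6) = 24 or -24.
Step 4. [6*(x - 6) = 24 or -24] 6 out front; divide by 6. So div: x - 6 = 4 or -4.
Step 5. [x - 6 = 4 or -4] the outer -6 inverts by adding 6 ⇒ sub: x = 10 or 2.

Answer: x ∈ {2, 10}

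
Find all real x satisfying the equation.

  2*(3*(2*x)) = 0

Step 1. [2*(3*(2*x)) = 0] 2 out front; divide by 2. So div: 3*(2*x) = 0.
Step 2. [3*(2*x) = 0] 3·(inner) — divide through by 3. So div: 2*x = 0.
Step 3. [2*x = 0] LHS = 2·(…); ÷2 both sides, so div: x = 0.

Answer: x ∈ {0}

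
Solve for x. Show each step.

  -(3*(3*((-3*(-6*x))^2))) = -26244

Step 1. [-(3*(3*((-3*(-6*x))^2))) = -26244] flip signs both sides. So neg: 3*(3*((-3*(-6*x))^2)) = 26244.
Step 2. [3*(3*((-3*(-6*x))^2)) = 26244] LHS = 3·(…); ÷3 both sides. So div: 3*((-3*(-6*x))^2) = 8748.
Step 3. [3*((-3*(-6*x))^2) = 8748] divide by the outer 3 ⇒ div: (-3*(-6*x))^2 = 2916.
Step 4. [(-3*(-6*x))^2 = 2916] 2916 ≥ 0, LHS is (·)² — take ±√ ⇒ sqrt: -3*(-6*x) = 54 or -54.
Step 5. [-3*(-6*x) = 54 or -54] LHS = -3·(…); ÷-3 both sides, so div: -6*x = -18 or 18.
Step 6. [-6*x = -18 or 18] LHS = -6·(…); ÷-6 both sides, so div: x = 3 or -3.

Answer: x ∈ {-3, 3}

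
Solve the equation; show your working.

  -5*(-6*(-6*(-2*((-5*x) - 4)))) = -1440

Step 1. [-5*(-6*(-6*(-2*((-5*x) - 4)))) = -1440] leading coefficient -5: divide by -5, so div: -6*(-6*(-2*((-5*x) - 4))) = 288.
Step 2. [-6*(-6*(-2*((-5*x) - 4))) = 288] divide by the outer -6, so div: -6*(-2*((-5*x) - 4)) = -48.
Step 3. [-6*(-2*((-5*x) - 4)) = -48] LHS = -6·(…); ÷-6 both sides, so div: -2*((-5*x) - 4) = 8.
Step 4. [-2*((-5*x) - 4) = 8] -2 out front; divide by -2 ⇒ div: (-5*x) - 4 = -4.
Step 5. [(-5*x) - 4 = -4] the outer -4 inverts by adding 4 ⇒ sub: -5*x = 0.
Step 6. [-5*x = 0] leading coefficient -5: divide by -5 ⇒ div: x = 0.

Answer: x ∈ {0}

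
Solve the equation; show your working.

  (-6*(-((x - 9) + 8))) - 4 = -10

Step 1. [(-6*(-((x - 9) + 8))) - 4 = -10] peel the -4: add 4 from each side, so sub: -6*(-((x - 9) + 8)) = -6.
Step 2. [-6*(-((x - 9) + 8)) = -6] -6·(inner) — divide through by -6 ⇒ div: -((x - 9) + 8) = 1.
Step 3. [-((x - 9) + 8) = 1] LHS negated; negate both sides. So neg: (x - 9) + 8 = -1.
Step 4. [(x - 9) + 8 = -1] the outer +8 inverts by subtracting 8 ⇒ sub: x - 9 = -9.
Step 5. [x - 9 = -9] the outer -9 inverts by adding 9 ⇒ sub: x = 0.

Answer: x ∈ {0}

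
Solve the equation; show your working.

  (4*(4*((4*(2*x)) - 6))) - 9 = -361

Step 1. [(4*(4*((4*(2*x)) - 6))) - 9 = -361] peel the -9: add 9 from each side, so sub: 4*(4*((4*(2*x)) - 6)) = -352.
Step 2. [4*(4*((4*(2*x)) - 6)) = -352] LHS = 4·(…); ÷4 both sides, so div: 4*((4*(2*x)) - 6) = -88.
Step 3. [4*((4*(2*x)) - 6) = -88] divide by the outer 4 ⇒ div: (4*(2*x)) - 6 = -22.
Step 4. [(4*(2*x)) - 6 = -22] -6 is outermost — add 6 both sides. So sub: 4*(2*x) = -16.
Step 5. [4*(2*x) = -16] leading coefficient 4: divide by 4. So div: 2*x = -4.
Step 6. [2*x = -4] 2 out front; divide by 2, so div: x = -2.

Answer: x ∈ {-2}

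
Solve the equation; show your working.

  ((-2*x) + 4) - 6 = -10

Step 1. [((-2*x) + 4) - 6 = -10] add 6: x sits inside (… - 6), so sub: (-2*x) + 4 = -4.
Step 2. [(-2*x) + 4 = -4] peel the +4: subtract 4 from each side, so sub: -2*x = -8.
Step 3. [-2*x = -8] divide by the outer -2. So div: x = 4.

Answer: x ∈ {4}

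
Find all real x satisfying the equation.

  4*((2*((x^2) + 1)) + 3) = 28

Step 1. [4*((2*((x^2) + 1)) + 3) = 28] 4 out front; divide by 4 ⇒ div: (2*((x^2) + 1)) + 3 = 7.
Step 2. [(2*((x^2) + 1)) + 3 = 7] 3 comes off first (subtract 3) ⇒ sub: 2*((x^2) + 1) = 4.
Step 3. [2*((x^2) + 1) = 4] divide by the outer 2. So div: (x^2) + 1 = 2.
Step 4. [(x^2) + 1 = 2] +1 is outermost — subtract 1 both sides, so sub: x^2 = 1.
Step 5. [x^2 = 1] √ both sides: 1 ≥ 0 gives two branches, so sqrt: x = 1 or -1.

Answer: x ∈ {-1, 1}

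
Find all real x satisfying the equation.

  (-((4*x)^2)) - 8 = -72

Step 1. [(-((4*x)^2)) - 8 = -72] the outer -8 inverts by adding 8 ⇒ sub: -((4*x)^2) = -64.
Step 2. [-((4*x)^2) = -64] leading − — multiply by −1, so neg: (4*x)^2 = 64.
Step 3. [(4*x)^2 = 64] 64 ≥ 0, LHS is (·)² — take ±√, so sqrt: 4*x = 8 or -8.
Step 4. [4*x = 8 or -8] LHS = 4·(…); ÷4 both sides. So div: x = 2 or -2.

Answer: x ∈ {-2, 2}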